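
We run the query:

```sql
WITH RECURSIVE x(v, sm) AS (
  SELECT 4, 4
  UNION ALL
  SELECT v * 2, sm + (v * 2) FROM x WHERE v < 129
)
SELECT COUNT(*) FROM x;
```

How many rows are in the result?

Base: v=4, sm=4.
Iteration 1: 4 < 129 holds -> v = 4 * 2 = 8, sm = 4 + 8 = 12.
Iteration 2: 8 < 129 holds -> v = 8 * 2 = 16, sm = 12 + 16 = 28.
Iteration 3: 16 < 129 holds -> v = 16 * 2 = 32, sm = 28 + 32 = 60.
Iteration 4: 32 < 129 holds -> v = 32 * 2 = 64, sm = 60 + 64 = 124.
Iteration 5: 64 < 129 holds -> v = 64 * 2 = 128, sm = 124 + 128 = 252.
Iteration 6: 128 < 129 holds -> v = 128 * 2 = 256, sm = 252 + 256 = 508.
Iteration 7: 256 < 129 fails; recursion stops.
Total rows emitted: 7.

7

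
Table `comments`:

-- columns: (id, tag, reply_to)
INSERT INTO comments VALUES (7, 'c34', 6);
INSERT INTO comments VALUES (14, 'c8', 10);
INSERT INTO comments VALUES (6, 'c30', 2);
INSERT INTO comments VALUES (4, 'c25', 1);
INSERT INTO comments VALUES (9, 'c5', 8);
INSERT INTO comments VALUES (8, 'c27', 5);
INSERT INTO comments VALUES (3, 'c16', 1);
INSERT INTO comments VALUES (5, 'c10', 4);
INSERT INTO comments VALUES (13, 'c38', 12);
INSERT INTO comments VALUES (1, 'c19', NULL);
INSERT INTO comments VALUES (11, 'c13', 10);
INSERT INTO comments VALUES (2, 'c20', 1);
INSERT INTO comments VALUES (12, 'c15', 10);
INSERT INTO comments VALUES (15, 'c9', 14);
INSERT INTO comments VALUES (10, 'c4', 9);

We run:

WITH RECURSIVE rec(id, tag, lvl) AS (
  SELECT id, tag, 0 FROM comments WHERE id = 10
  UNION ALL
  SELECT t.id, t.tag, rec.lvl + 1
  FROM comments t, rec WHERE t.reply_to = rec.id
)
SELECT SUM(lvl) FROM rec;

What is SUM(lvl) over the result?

7

Base: id=10 (c4) at lvl 0.
Iteration 1: rows with reply_to in {10} -> c13 (id 11, lvl 1), c15 (id 12, lvl 1), c8 (id 14, lvl 1).
Iteration 2: rows with reply_to in {11,12,14} -> c38 (id 13, lvl 2), c9 (id 15, lvl 2).
Iteration 3: no rows with reply_to in {13,15}; recursion stops.
SUM(lvl) = 0 + 1 + 1 + 1 + 2 + 2 = 7.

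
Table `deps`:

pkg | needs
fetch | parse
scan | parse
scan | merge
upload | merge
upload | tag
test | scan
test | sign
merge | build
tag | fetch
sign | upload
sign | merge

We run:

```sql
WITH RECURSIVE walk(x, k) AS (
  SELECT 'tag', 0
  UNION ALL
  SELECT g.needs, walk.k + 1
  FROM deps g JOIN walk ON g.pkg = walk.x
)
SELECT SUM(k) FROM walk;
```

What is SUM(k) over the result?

3

Base: (tag, k=0).
Iteration 1: edges from {tag} -> (fetch, k=1).
Iteration 2: edges from {fetch} -> (parse, k=2).
Iteration 3: no outgoing edges from {parse}; recursion stops.
SUM(k) = 0 + 1 + 2 = 3.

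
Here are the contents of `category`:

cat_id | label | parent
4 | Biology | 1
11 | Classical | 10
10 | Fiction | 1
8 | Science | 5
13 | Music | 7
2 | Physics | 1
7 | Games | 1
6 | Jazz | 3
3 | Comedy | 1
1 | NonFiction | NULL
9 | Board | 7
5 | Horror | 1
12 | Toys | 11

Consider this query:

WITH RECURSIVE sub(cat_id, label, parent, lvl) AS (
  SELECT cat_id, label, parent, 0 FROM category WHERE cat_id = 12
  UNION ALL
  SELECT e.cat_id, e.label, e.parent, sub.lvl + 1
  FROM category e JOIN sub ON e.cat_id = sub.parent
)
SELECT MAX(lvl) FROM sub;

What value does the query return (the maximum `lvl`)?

3

Base: cat_id=12 (Toys), parent=11, lvl 0.
Iteration 1: join on cat_id=11 -> Classical (id 11, parent=10, lvl 1).
Iteration 2: join on cat_id=10 -> Fiction (id 10, parent=1, lvl 2).
Iteration 3: join on cat_id=1 -> NonFiction (id 1, parent=NULL, lvl 3).
Iteration 4: parent is NULL; no match; recursion stops.
lvl values: 0, 1, 2, 3; the maximum is 3.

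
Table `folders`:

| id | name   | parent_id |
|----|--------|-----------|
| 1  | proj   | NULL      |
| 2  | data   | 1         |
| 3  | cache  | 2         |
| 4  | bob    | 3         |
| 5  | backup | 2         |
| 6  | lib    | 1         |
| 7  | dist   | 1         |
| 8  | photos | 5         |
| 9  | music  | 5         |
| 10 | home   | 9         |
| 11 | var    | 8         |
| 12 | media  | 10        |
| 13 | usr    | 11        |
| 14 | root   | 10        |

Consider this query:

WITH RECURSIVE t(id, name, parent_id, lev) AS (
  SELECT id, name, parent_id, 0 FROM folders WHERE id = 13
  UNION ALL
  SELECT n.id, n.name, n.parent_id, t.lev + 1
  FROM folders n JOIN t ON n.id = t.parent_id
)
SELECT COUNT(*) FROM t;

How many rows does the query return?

6

Base: id=13 (usr), parent_id=11, lev 0.
Iteration 1: join on id=11 -> var (id 11, parent_id=8, lev 1).
Iteration 2: join on id=8 -> photos (id 8, parent_id=5, lev 2).
Iteration 3: join on id=5 -> backup (id 5, parent_id=2, lev 3).
Iteration 4: join on id=2 -> data (id 2, parent_id=1, lev 4).
Iteration 5: join on id=1 -> proj (id 1, parent_id=NULL, lev 5).
Iteration 6: parent_id is NULL; no match; recursion stops.
Total rows emitted: 6.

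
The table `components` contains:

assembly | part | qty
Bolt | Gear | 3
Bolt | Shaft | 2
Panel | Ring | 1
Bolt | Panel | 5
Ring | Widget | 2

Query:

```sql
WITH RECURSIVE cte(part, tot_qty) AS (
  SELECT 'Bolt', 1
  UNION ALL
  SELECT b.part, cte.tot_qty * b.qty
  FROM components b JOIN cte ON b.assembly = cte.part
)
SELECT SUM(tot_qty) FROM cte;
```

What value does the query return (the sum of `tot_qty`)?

26

Base: (Bolt, tot_qty=1).
Iteration 1: components of {Bolt} -> Gear = 1*3 = 3, Panel = 1*5 = 5, Shaft = 1*2 = 2.
Iteration 2: components of {Gear,Panel,Shaft} -> Ring = 5*1 = 5.
Iteration 3: components of {Ring} -> Widget = 5*2 = 10.
Iteration 4: no further components; recursion stops.
SUM(tot_qty) = 1 + 3 + 5 + 2 + 5 + 10 = 26.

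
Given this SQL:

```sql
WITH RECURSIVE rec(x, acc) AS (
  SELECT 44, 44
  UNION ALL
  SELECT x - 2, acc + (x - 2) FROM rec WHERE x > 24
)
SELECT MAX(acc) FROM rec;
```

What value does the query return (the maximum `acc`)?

374

Base: x=44, acc=44.
Iteration 1: 44 > 24 holds -> x = 44 - 2 = 42, acc = 44 + 42 = 86.
Iteration 2: 42 > 24 holds -> x = 42 - 2 = 40, acc = 86 + 40 = 126.
Iteration 3: 40 > 24 holds -> x = 40 - 2 = 38, acc = 126 + 38 = 164.
Iteration 4: 38 > 24 holds -> x = 38 - 2 = 36, acc = 164 + 36 = 200.
Iteration 5: 36 > 24 holds -> x = 36 - 2 = 34, acc = 200 + 34 = 234.
Iteration 6: 34 > 24 holds -> x = 34 - 2 = 32, acc = 234 + 32 = 266.
Iteration 7: 32 > 24 holds -> x = 32 - 2 = 30, acc = 266 + 30 = 296.
Iteration 8: 30 > 24 holds -> x = 30 - 2 = 28, acc = 296 + 28 = 324.
Iteration 9: 28 > 24 holds -> x = 28 - 2 = 26, acc = 324 + 26 = 350.
Iteration 10: 26 > 24 holds -> x = 26 - 2 = 24, acc = 350 + 24 = 374.
Iteration 11: 24 > 24 fails; recursion stops.
acc values: 44, 86, 126, 164, 200, 234, 266, 296, 324, 350, 374; the maximum is 374.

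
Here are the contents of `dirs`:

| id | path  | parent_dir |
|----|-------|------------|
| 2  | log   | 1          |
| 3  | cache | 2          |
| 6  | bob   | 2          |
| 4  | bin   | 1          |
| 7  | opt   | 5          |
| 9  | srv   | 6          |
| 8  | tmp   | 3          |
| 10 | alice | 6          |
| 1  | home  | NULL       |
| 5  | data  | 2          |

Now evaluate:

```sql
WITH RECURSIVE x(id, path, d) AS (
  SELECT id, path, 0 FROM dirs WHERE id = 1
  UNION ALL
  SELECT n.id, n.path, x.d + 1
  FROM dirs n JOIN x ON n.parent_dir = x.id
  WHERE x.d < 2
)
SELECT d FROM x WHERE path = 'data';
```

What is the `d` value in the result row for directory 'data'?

Base: id=1 (home) at d 0.
Iteration 1: rows with parent_dir in {1} -> log (id 2, d 1), bin (id 4, d 1).
Iteration 2: rows with parent_dir in {2,4} -> cache (id 3, d 2), data (id 5, d 2), bob (id 6, d 2).
Iteration 3: d < 2 fails for all current rows; recursion stops.

2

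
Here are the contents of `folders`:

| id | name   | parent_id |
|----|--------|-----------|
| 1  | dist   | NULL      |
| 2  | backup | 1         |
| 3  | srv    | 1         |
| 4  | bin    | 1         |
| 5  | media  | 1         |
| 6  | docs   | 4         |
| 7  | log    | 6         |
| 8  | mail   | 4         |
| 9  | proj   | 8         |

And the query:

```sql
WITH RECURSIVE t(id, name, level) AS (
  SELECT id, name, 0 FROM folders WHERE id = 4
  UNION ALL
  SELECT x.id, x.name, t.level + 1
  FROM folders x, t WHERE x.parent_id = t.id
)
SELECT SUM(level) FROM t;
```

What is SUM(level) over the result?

Base: id=4 (bin) at level 0.
Iteration 1: rows with parent_id in {4} -> docs (id 6, level 1), mail (id 8, level 1).
Iteration 2: rows with parent_id in {6,8} -> log (id 7, level 2), proj (id 9, level 2).
Iteration 3: no rows with parent_id in {7,9}; recursion stops.
SUM(level) = 0 + 1 + 1 + 2 + 2 = 6.

6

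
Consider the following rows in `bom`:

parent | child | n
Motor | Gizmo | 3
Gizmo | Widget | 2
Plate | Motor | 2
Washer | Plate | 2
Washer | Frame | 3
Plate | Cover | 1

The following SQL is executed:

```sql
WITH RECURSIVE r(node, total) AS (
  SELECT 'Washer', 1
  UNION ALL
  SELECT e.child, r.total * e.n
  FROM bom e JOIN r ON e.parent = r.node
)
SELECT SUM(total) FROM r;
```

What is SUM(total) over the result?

Base: (Washer, total=1).
Iteration 1: components of {Washer} -> Frame = 1*3 = 3, Plate = 1*2 = 2.
Iteration 2: components of {Frame,Plate} -> Cover = 2*1 = 2, Motor = 2*2 = 4.
Iteration 3: components of {Cover,Motor} -> Gizmo = 4*3 = 12.
Iteration 4: components of {Gizmo} -> Widget = 12*2 = 24.
Iteration 5: no further components; recursion stops.
SUM(total) = 1 + 2 + 3 + 4 + 2 + 12 + 24 = 48.

48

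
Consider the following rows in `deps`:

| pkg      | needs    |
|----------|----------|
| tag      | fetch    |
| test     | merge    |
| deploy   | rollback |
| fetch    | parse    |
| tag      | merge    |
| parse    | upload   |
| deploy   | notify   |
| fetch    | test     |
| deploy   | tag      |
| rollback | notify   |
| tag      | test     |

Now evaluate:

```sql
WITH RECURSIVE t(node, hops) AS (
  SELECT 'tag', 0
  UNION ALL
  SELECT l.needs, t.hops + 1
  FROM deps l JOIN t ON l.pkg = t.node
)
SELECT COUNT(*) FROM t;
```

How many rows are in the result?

9

Base: (tag, hops=0).
Iteration 1: edges from {tag} -> (fetch, hops=1), (merge, hops=1), (test, hops=1).
Iteration 2: edges from {fetch,merge,test} -> (merge, hops=2), (parse, hops=2), (test, hops=2).
Iteration 3: edges from {merge,parse,test} -> (merge, hops=3), (upload, hops=3).
Iteration 4: no outgoing edges from {merge,upload}; recursion stops.
Total rows emitted: 9.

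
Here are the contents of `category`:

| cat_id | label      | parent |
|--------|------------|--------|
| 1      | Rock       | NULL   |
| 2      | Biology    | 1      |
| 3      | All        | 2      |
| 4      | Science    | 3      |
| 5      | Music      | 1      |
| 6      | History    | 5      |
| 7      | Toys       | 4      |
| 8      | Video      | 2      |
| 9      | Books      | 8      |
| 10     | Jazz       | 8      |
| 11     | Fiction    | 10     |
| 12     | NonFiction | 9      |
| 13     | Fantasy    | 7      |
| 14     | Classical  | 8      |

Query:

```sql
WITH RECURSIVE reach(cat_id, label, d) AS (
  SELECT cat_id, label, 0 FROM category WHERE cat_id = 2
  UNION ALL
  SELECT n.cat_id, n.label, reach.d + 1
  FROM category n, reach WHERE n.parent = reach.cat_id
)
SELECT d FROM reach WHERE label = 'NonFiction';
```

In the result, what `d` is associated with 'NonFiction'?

Base: cat_id=2 (Biology) at d 0.
Iteration 1: rows with parent in {2} -> All (id 3, d 1), Video (id 8, d 1).
Iteration 2: rows with parent in {3,8} -> Science (id 4, d 2), Books (id 9, d 2), Jazz (id 10, d 2), Classical (id 14, d 2).
Iteration 3: rows with parent in {4,9,10,14} -> Toys (id 7, d 3), Fiction (id 11, d 3), NonFiction (id 12, d 3).
Iteration 4: rows with parent in {7,11,12} -> Fantasy (id 13, d 4).
Iteration 5: no rows with parent in {13}; recursion stops.

3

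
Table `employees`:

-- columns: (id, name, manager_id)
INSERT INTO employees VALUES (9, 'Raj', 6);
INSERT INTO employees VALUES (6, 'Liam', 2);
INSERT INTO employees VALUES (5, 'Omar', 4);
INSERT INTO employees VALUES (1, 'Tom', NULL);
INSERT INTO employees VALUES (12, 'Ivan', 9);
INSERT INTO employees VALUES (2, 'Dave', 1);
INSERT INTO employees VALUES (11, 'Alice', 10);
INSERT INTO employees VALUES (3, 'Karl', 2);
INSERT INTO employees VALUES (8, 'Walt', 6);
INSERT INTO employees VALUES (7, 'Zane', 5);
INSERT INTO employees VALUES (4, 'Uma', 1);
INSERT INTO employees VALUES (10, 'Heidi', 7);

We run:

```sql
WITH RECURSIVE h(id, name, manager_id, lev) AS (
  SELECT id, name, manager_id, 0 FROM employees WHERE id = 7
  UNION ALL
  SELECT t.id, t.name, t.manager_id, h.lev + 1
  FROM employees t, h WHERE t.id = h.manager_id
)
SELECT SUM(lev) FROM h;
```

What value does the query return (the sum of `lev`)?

Base: id=7 (Zane), manager_id=5, lev 0.
Iteration 1: join on id=5 -> Omar (id 5, manager_id=4, lev 1).
Iteration 2: join on id=4 -> Uma (id 4, manager_id=1, lev 2).
Iteration 3: join on id=1 -> Tom (id 1, manager_id=NULL, lev 3).
Iteration 4: manager_id is NULL; no match; recursion stops.
SUM(lev) = 0 + 1 + 2 + 3 = 6.

6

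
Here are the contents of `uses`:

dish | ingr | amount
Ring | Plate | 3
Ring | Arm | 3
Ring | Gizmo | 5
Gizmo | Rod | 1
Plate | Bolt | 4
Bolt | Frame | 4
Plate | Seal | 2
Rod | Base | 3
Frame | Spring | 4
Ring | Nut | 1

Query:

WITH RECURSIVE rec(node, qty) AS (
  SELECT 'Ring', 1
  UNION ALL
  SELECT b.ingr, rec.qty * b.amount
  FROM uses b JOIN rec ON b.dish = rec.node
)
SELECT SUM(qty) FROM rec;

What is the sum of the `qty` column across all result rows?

Base: (Ring, qty=1).
Iteration 1: components of {Ring} -> Arm = 1*3 = 3, Gizmo = 1*5 = 5, Nut = 1*1 = 1, Plate = 1*3 = 3.
Iteration 2: components of {Arm,Gizmo,Nut,Plate} -> Bolt = 3*4 = 12, Rod = 5*1 = 5, Seal = 3*2 = 6.
Iteration 3: components of {Bolt,Rod,Seal} -> Base = 5*3 = 15, Frame = 12*4 = 48.
Iteration 4: components of {Base,Frame} -> Spring = 48*4 = 192.
Iteration 5: no further components; recursion stops.
SUM(qty) = 1 + 3 + 3 + 5 + 1 + 12 + 6 + 5 + 48 + 15 + 192 = 291.

291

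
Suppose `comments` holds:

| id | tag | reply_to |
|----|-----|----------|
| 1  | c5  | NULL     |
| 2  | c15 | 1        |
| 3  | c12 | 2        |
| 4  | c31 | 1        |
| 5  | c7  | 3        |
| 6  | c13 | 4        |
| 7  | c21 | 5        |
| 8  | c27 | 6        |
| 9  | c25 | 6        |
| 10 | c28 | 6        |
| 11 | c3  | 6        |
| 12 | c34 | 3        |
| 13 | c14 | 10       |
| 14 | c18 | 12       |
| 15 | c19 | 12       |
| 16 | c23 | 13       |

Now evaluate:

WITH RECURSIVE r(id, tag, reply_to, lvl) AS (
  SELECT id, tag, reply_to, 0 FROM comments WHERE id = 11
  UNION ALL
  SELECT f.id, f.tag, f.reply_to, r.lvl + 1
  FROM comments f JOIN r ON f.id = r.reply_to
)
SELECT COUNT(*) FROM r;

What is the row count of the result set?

4

Base: id=11 (c3), reply_to=6, lvl 0.
Iteration 1: join on id=6 -> c13 (id 6, reply_to=4, lvl 1).
Iteration 2: join on id=4 -> c31 (id 4, reply_to=1, lvl 2).
Iteration 3: join on id=1 -> c5 (id 1, reply_to=NULL, lvl 3).
Iteration 4: reply_to is NULL; no match; recursion stops.
Total rows emitted: 4.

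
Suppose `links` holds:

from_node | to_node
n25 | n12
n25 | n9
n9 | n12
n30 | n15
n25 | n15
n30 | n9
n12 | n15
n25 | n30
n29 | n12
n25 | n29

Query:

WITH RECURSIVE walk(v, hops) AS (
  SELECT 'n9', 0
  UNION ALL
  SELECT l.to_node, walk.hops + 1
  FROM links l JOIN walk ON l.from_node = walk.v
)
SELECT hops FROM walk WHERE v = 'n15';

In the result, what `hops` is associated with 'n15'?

Base: (n9, hops=0).
Iteration 1: edges from {n9} -> (n12, hops=1).
Iteration 2: edges from {n12} -> (n15, hops=2).
Iteration 3: no outgoing edges from {n15}; recursion stops.

2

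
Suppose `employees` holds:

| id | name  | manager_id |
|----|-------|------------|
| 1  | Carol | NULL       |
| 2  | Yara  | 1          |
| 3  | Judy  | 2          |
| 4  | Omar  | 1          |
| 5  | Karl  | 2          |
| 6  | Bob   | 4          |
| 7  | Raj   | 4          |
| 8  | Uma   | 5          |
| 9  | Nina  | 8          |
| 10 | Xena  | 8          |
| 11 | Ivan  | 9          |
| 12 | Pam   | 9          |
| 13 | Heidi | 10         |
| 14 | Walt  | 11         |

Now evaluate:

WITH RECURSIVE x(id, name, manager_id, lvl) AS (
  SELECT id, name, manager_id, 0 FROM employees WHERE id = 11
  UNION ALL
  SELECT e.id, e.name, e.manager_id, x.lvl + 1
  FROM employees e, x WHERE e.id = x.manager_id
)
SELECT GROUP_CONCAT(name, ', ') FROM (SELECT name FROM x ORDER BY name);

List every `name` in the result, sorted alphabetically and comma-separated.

Base: id=11 (Ivan), manager_id=9, lvl 0.
Iteration 1: join on id=9 -> Nina (id 9, manager_id=8, lvl 1).
Iteration 2: join on id=8 -> Uma (id 8, manager_id=5, lvl 2).
Iteration 3: join on id=5 -> Karl (id 5, manager_id=2, lvl 3).
Iteration 4: join on id=2 -> Yara (id 2, manager_id=1, lvl 4).
Iteration 5: join on id=1 -> Carol (id 1, manager_id=NULL, lvl 5).
Iteration 6: manager_id is NULL; no match; recursion stops.

Carol, Ivan, Karl, Nina, Uma, Yara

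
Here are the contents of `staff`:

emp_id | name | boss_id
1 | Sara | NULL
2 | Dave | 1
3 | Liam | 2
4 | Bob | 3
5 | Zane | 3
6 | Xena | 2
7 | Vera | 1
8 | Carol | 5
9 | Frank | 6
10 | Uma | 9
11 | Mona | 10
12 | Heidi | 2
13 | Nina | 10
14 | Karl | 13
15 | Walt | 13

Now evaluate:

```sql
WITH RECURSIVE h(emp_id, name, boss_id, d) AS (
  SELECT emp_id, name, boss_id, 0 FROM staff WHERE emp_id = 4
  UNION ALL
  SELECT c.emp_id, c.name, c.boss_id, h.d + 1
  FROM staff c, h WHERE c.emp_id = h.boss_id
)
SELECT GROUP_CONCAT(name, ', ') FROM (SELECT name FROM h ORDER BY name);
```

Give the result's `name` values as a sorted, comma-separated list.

Bob, Dave, Liam, Sara

Base: emp_id=4 (Bob), boss_id=3, d 0.
Iteration 1: join on emp_id=3 -> Liam (id 3, boss_id=2, d 1).
Iteration 2: join on emp_id=2 -> Dave (id 2, boss_id=1, d 2).
Iteration 3: join on emp_id=1 -> Sara (id 1, boss_id=NULL, d 3).
Iteration 4: boss_id is NULL; no match; recursion stops.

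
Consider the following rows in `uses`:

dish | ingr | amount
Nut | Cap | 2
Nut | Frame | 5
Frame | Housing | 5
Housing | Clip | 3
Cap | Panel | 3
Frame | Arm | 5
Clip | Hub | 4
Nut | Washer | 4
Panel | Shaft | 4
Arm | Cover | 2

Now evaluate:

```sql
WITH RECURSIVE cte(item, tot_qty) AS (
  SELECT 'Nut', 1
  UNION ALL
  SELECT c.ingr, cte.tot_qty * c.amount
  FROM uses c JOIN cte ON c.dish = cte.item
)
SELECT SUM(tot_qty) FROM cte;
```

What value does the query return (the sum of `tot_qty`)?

Base: (Nut, tot_qty=1).
Iteration 1: components of {Nut} -> Cap = 1*2 = 2, Frame = 1*5 = 5, Washer = 1*4 = 4.
Iteration 2: components of {Cap,Frame,Washer} -> Arm = 5*5 = 25, Housing = 5*5 = 25, Panel = 2*3 = 6.
Iteration 3: components of {Arm,Housing,Panel} -> Clip = 25*3 = 75, Cover = 25*2 = 50, Shaft = 6*4 = 24.
Iteration 4: components of {Clip,Cover,Shaft} -> Hub = 75*4 = 300.
Iteration 5: no further components; recursion stops.
SUM(tot_qty) = 1 + 2 + 5 + 4 + 6 + 25 + 25 + 24 + 75 + 50 + 300 = 517.

517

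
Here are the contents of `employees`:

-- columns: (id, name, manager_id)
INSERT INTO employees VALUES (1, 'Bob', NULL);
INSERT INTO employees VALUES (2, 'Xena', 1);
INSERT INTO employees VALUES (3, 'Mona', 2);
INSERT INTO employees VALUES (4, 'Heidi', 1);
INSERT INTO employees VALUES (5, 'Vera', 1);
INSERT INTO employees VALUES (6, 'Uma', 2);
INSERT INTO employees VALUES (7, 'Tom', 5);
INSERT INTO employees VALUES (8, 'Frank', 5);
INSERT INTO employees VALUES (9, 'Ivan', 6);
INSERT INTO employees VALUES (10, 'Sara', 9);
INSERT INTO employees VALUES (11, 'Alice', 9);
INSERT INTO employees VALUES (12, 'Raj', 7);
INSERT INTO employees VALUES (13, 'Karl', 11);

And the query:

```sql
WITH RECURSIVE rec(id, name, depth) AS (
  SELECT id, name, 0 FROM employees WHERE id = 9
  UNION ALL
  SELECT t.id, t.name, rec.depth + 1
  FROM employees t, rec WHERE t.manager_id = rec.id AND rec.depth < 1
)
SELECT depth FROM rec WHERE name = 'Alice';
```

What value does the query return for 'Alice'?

Base: id=9 (Ivan) at depth 0.
Iteration 1: rows with manager_id in {9} -> Sara (id 10, depth 1), Alice (id 11, depth 1).
Iteration 2: depth < 1 fails for all current rows; recursion stops.

1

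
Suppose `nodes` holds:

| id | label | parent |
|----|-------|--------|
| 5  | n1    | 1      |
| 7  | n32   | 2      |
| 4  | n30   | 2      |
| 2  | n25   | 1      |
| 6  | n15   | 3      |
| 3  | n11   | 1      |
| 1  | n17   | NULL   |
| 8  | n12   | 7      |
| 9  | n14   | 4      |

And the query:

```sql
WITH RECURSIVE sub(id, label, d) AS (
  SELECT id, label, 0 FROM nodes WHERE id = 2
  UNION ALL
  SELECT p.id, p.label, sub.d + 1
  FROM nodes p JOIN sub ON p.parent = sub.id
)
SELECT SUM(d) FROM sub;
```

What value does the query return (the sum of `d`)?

6

Base: id=2 (n25) at d 0.
Iteration 1: rows with parent in {2} -> n30 (id 4, d 1), n32 (id 7, d 1).
Iteration 2: rows with parent in {4,7} -> n12 (id 8, d 2), n14 (id 9, d 2).
Iteration 3: no rows with parent in {8,9}; recursion stops.
SUM(d) = 0 + 1 + 1 + 2 + 2 = 6.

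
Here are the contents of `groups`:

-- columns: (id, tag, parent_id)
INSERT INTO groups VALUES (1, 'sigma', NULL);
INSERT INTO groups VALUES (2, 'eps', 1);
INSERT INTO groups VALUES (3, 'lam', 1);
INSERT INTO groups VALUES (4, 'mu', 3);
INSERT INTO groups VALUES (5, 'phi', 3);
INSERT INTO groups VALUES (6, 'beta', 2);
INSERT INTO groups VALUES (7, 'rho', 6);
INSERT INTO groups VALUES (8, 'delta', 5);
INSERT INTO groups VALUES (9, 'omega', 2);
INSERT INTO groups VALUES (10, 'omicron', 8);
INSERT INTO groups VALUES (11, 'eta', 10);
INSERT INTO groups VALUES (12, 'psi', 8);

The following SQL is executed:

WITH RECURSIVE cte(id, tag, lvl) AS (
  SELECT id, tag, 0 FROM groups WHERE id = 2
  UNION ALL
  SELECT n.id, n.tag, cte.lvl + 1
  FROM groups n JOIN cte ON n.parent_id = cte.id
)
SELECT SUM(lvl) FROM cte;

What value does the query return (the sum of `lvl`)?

4

Base: id=2 (eps) at lvl 0.
Iteration 1: rows with parent_id in {2} -> beta (id 6, lvl 1), omega (id 9, lvl 1).
Iteration 2: rows with parent_id in {6,9} -> rho (id 7, lvl 2).
Iteration 3: no rows with parent_id in {7}; recursion stops.
SUM(lvl) = 0 + 1 + 1 + 2 = 4.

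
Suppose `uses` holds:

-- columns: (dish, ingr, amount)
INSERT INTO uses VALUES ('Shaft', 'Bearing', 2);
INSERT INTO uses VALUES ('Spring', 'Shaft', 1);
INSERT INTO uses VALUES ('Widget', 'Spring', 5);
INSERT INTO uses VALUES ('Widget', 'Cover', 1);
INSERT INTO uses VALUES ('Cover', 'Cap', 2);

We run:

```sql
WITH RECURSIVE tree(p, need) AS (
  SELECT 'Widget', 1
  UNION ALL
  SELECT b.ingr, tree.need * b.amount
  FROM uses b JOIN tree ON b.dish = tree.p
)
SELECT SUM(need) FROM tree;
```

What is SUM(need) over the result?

24

Base: (Widget, need=1).
Iteration 1: components of {Widget} -> Cover = 1*1 = 1, Spring = 1*5 = 5.
Iteration 2: components of {Cover,Spring} -> Cap = 1*2 = 2, Shaft = 5*1 = 5.
Iteration 3: components of {Cap,Shaft} -> Bearing = 5*2 = 10.
Iteration 4: no further components; recursion stops.
SUM(need) = 1 + 5 + 1 + 5 + 2 + 10 = 24.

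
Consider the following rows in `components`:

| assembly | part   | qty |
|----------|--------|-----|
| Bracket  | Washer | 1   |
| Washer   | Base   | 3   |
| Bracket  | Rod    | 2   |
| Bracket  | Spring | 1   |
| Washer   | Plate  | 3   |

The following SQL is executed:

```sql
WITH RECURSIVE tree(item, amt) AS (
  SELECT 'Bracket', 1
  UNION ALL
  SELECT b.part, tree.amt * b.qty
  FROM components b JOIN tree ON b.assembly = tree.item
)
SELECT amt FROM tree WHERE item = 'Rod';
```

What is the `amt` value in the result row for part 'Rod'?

2

Base: (Bracket, amt=1).
Iteration 1: components of {Bracket} -> Rod = 1*2 = 2, Spring = 1*1 = 1, Washer = 1*1 = 1.
Iteration 2: components of {Rod,Spring,Washer} -> Base = 1*3 = 3, Plate = 1*3 = 3.
Iteration 3: no further components; recursion stops.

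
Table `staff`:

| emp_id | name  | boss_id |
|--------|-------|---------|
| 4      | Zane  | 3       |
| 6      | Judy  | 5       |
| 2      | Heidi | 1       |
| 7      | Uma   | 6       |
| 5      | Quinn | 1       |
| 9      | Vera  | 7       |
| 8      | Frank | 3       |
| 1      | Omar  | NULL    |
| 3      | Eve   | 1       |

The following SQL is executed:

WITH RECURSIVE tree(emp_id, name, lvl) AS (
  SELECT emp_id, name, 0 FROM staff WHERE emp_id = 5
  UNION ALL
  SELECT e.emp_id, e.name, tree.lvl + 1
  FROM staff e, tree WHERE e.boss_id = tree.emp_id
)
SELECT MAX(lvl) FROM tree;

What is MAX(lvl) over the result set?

3

Base: emp_id=5 (Quinn) at lvl 0.
Iteration 1: rows with boss_id in {5} -> Judy (id 6, lvl 1).
Iteration 2: rows with boss_id in {6} -> Uma (id 7, lvl 2).
Iteration 3: rows with boss_id in {7} -> Vera (id 9, lvl 3).
Iteration 4: no rows with boss_id in {9}; recursion stops.
lvl values: 0, 1, 2, 3; the maximum is 3.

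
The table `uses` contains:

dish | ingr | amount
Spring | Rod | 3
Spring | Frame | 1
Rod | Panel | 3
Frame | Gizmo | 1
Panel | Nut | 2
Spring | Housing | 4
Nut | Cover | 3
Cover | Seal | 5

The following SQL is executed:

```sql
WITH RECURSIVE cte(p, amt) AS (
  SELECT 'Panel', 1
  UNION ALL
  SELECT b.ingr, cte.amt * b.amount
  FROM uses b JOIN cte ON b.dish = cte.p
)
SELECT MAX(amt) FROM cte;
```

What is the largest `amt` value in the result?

30

Base: (Panel, amt=1).
Iteration 1: components of {Panel} -> Nut = 1*2 = 2.
Iteration 2: components of {Nut} -> Cover = 2*3 = 6.
Iteration 3: components of {Cover} -> Seal = 6*5 = 30.
Iteration 4: no further components; recursion stops.
amt values: 1, 2, 6, 30; the maximum is 30.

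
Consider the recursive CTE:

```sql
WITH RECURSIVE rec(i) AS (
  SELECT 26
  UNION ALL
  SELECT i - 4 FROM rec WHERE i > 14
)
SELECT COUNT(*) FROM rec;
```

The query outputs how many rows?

4

Base: i=26.
Iteration 1: 26 > 14 holds -> i = 26 - 4 = 22.
Iteration 2: 22 > 14 holds -> i = 22 - 4 = 18.
Iteration 3: 18 > 14 holds -> i = 18 - 4 = 14.
Iteration 4: 14 > 14 fails; recursion stops.
Total rows emitted: 4.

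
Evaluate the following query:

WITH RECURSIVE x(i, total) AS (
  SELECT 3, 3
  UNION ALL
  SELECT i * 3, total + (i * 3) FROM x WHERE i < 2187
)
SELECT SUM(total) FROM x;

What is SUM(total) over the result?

Base: i=3, total=3.
Iteration 1: 3 < 2187 holds -> i = 3 * 3 = 9, total = 3 + 9 = 12.
Iteration 2: 9 < 2187 holds -> i = 9 * 3 = 27, total = 12 + 27 = 39.
Iteration 3: 27 < 2187 holds -> i = 27 * 3 = 81, total = 39 + 81 = 120.
Iteration 4: 81 < 2187 holds -> i = 81 * 3 = 243, total = 120 + 243 = 363.
Iteration 5: 243 < 2187 holds -> i = 243 * 3 = 729, total = 363 + 729 = 1092.
Iteration 6: 729 < 2187 holds -> i = 729 * 3 = 2187, total = 1092 + 2187 = 3279.
Iteration 7: 2187 < 2187 fails; recursion stops.
SUM(total) = 3 + 12 + 39 + 120 + 363 + 1092 + 3279 = 4908.

4908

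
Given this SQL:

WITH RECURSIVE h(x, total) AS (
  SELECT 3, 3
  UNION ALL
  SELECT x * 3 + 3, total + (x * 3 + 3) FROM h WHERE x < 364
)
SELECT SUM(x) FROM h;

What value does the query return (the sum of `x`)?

1629

Base: x=3, total=3.
Iteration 1: 3 < 364 holds -> x = 3 * 3 + 3 = 12, total = 3 + 12 = 15.
Iteration 2: 12 < 364 holds -> x = 12 * 3 + 3 = 39, total = 15 + 39 = 54.
Iteration 3: 39 < 364 holds -> x = 39 * 3 + 3 = 120, total = 54 + 120 = 174.
Iteration 4: 120 < 364 holds -> x = 120 * 3 + 3 = 363, total = 174 + 363 = 537.
Iteration 5: 363 < 364 holds -> x = 363 * 3 + 3 = 1092, total = 537 + 1092 = 1629.
Iteration 6: 1092 < 364 fails; recursion stops.
SUM(x) = 3 + 12 + 39 + 120 + 363 + 1092 = 1629.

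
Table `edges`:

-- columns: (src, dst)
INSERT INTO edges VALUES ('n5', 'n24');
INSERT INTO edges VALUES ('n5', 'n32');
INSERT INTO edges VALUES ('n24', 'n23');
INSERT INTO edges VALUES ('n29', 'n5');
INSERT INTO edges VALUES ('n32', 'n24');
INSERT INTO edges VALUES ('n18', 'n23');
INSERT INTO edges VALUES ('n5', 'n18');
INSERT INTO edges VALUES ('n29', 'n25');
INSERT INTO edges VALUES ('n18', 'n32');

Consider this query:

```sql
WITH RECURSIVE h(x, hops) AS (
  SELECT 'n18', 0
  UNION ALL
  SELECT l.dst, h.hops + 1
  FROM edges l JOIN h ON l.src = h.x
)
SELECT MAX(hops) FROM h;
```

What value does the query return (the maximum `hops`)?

Base: (n18, hops=0).
Iteration 1: edges from {n18} -> (n23, hops=1), (n32, hops=1).
Iteration 2: edges from {n23,n32} -> (n24, hops=2).
Iteration 3: edges from {n24} -> (n23, hops=3).
Iteration 4: no outgoing edges from {n23}; recursion stops.
hops values: 0, 1, 1, 2, 3; the maximum is 3.

3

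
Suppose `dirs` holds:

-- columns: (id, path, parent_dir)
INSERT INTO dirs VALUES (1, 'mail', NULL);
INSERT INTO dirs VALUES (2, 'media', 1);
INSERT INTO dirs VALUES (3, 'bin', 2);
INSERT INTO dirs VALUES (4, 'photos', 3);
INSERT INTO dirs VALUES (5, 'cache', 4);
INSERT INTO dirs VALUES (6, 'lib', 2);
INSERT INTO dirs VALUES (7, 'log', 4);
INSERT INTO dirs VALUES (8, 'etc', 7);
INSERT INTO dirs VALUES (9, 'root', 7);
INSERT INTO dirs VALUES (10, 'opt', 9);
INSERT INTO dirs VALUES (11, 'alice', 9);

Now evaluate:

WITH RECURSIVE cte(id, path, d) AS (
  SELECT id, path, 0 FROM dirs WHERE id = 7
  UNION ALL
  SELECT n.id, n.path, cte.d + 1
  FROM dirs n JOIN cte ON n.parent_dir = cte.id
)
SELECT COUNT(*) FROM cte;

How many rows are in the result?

Base: id=7 (log) at d 0.
Iteration 1: rows with parent_dir in {7} -> etc (id 8, d 1), root (id 9, d 1).
Iteration 2: rows with parent_dir in {8,9} -> opt (id 10, d 2), alice (id 11, d 2).
Iteration 3: no rows with parent_dir in {10,11}; recursion stops.
Total rows emitted: 5.

5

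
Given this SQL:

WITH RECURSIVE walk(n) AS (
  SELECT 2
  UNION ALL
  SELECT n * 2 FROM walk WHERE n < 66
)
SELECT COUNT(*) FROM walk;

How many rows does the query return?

Base: n=2.
Iteration 1: 2 < 66 holds -> n = 2 * 2 = 4.
Iteration 2: 4 < 66 holds -> n = 4 * 2 = 8.
Iteration 3: 8 < 66 holds -> n = 8 * 2 = 16.
Iteration 4: 16 < 66 holds -> n = 16 * 2 = 32.
Iteration 5: 32 < 66 holds -> n = 32 * 2 = 64.
Iteration 6: 64 < 66 holds -> n = 64 * 2 = 128.
Iteration 7: 128 < 66 fails; recursion stops.
Total rows emitted: 7.

7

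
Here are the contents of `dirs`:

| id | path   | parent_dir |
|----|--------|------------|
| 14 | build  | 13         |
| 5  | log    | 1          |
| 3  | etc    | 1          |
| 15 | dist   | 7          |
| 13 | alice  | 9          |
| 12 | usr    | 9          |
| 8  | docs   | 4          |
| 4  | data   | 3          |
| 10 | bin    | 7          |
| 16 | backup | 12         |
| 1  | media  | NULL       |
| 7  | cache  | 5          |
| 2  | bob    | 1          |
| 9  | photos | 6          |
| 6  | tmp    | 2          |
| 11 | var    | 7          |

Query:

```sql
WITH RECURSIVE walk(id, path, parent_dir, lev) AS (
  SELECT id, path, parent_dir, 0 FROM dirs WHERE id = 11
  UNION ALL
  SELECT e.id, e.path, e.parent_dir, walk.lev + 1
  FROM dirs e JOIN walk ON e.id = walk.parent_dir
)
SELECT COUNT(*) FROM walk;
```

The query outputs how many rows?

Base: id=11 (var), parent_dir=7, lev 0.
Iteration 1: join on id=7 -> cache (id 7, parent_dir=5, lev 1).
Iteration 2: join on id=5 -> log (id 5, parent_dir=1, lev 2).
Iteration 3: join on id=1 -> media (id 1, parent_dir=NULL, lev 3).
Iteration 4: parent_dir is NULL; no match; recursion stops.
Total rows emitted: 4.

4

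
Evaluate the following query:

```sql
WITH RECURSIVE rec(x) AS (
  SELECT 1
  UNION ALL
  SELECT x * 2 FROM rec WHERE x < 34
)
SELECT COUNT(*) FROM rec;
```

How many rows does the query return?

Base: x=1.
Iteration 1: 1 < 34 holds -> x = 1 * 2 = 2.
Iteration 2: 2 < 34 holds -> x = 2 * 2 = 4.
Iteration 3: 4 < 34 holds -> x = 4 * 2 = 8.
Iteration 4: 8 < 34 holds -> x = 8 * 2 = 16.
Iteration 5: 16 < 34 holds -> x = 16 * 2 = 32.
Iteration 6: 32 < 34 holds -> x = 32 * 2 = 64.
Iteration 7: 64 < 34 fails; recursion stops.
Total rows emitted: 7.

7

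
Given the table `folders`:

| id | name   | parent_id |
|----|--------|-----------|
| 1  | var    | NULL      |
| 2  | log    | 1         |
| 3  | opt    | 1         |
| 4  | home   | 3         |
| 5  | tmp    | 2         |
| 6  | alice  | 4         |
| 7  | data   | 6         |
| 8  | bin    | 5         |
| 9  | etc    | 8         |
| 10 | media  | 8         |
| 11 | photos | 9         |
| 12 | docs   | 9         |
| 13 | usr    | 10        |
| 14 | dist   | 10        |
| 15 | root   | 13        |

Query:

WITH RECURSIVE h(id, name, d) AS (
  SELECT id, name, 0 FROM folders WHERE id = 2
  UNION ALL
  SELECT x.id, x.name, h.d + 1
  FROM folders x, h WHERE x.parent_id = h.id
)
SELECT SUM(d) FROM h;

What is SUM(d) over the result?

Base: id=2 (log) at d 0.
Iteration 1: rows with parent_id in {2} -> tmp (id 5, d 1).
Iteration 2: rows with parent_id in {5} -> bin (id 8, d 2).
Iteration 3: rows with parent_id in {8} -> etc (id 9, d 3), media (id 10, d 3).
Iteration 4: rows with parent_id in {9,10} -> photos (id 11, d 4), docs (id 12, d 4), usr (id 13, d 4), dist (id 14, d 4).
Iteration 5: rows with parent_id in {11,12,13,14} -> root (id 15, d 5).
Iteration 6: no rows with parent_id in {15}; recursion stops.
SUM(d) = 0 + 1 + 2 + 3 + 3 + 4 + 4 + 4 + 4 + 5 = 30.

30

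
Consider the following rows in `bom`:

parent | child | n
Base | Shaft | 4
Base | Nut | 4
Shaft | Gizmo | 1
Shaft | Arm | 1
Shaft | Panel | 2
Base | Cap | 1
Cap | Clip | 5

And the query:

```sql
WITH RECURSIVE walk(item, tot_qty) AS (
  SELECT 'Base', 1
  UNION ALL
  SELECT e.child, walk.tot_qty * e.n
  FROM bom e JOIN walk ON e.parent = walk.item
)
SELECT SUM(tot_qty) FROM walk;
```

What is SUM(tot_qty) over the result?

31

Base: (Base, tot_qty=1).
Iteration 1: components of {Base} -> Cap = 1*1 = 1, Nut = 1*4 = 4, Shaft = 1*4 = 4.
Iteration 2: components of {Cap,Nut,Shaft} -> Arm = 4*1 = 4, Clip = 1*5 = 5, Gizmo = 4*1 = 4, Panel = 4*2 = 8.
Iteration 3: no further components; recursion stops.
SUM(tot_qty) = 1 + 4 + 4 + 1 + 4 + 4 + 8 + 5 = 31.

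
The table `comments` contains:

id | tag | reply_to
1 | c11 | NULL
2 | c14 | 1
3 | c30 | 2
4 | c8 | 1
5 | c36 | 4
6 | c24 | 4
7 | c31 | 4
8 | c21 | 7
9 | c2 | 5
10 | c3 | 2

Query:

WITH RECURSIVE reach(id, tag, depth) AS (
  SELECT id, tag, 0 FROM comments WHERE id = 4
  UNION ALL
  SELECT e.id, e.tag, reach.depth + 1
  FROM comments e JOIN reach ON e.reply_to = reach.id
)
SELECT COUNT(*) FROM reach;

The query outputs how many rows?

Base: id=4 (c8) at depth 0.
Iteration 1: rows with reply_to in {4} -> c36 (id 5, depth 1), c24 (id 6, depth 1), c31 (id 7, depth 1).
Iteration 2: rows with reply_to in {5,6,7} -> c21 (id 8, depth 2), c2 (id 9, depth 2).
Iteration 3: no rows with reply_to in {8,9}; recursion stops.
Total rows emitted: 6.

6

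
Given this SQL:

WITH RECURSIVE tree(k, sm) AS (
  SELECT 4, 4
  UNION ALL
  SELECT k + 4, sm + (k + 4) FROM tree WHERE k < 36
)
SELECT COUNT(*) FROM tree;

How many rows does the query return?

Base: k=4, sm=4.
Iteration 1: 4 < 36 holds -> k = 4 + 4 = 8, sm = 4 + 8 = 12.
Iteration 2: 8 < 36 holds -> k = 8 + 4 = 12, sm = 12 + 12 = 24.
Iteration 3: 12 < 36 holds -> k = 12 + 4 = 16, sm = 24 + 16 = 40.
Iteration 4: 16 < 36 holds -> k = 16 + 4 = 20, sm = 40 + 20 = 60.
Iteration 5: 20 < 36 holds -> k = 20 + 4 = 24, sm = 60 + 24 = 84.
Iteration 6: 24 < 36 holds -> k = 24 + 4 = 28, sm = 84 + 28 = 112.
Iteration 7: 28 < 36 holds -> k = 28 + 4 = 32, sm = 112 + 32 = 144.
Iteration 8: 32 < 36 holds -> k = 32 + 4 = 36, sm = 144 + 36 = 180.
Iteration 9: 36 < 36 fails; recursion stops.
Total rows emitted: 9.

9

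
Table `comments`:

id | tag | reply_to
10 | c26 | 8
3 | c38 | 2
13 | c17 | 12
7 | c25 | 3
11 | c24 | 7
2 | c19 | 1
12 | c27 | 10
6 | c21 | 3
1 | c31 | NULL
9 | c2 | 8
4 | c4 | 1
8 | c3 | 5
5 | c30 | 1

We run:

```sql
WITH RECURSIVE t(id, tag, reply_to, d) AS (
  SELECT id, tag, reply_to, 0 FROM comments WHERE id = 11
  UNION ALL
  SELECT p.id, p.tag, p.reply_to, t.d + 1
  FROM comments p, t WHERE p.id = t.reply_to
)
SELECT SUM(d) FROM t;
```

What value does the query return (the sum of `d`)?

10

Base: id=11 (c24), reply_to=7, d 0.
Iteration 1: join on id=7 -> c25 (id 7, reply_to=3, d 1).
Iteration 2: join on id=3 -> c38 (id 3, reply_to=2, d 2).
Iteration 3: join on id=2 -> c19 (id 2, reply_to=1, d 3).
Iteration 4: join on id=1 -> c31 (id 1, reply_to=NULL, d 4).
Iteration 5: reply_to is NULL; no match; recursion stops.
SUM(d) = 0 + 1 + 2 + 3 + 4 = 10.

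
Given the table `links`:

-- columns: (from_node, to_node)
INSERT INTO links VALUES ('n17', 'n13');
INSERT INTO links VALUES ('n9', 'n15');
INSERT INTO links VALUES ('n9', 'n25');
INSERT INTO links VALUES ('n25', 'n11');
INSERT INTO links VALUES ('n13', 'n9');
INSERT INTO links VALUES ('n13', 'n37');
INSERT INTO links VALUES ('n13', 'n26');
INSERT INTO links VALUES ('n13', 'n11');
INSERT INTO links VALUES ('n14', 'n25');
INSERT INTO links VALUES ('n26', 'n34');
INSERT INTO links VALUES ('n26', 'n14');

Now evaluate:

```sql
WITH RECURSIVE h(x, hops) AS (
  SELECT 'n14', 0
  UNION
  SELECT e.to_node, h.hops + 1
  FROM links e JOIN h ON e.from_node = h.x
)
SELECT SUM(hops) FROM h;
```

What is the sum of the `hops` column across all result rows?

3

Base: (n14, hops=0).
Iteration 1: edges from {n14} -> (n25, hops=1).
Iteration 2: edges from {n25} -> (n11, hops=2).
Iteration 3: no outgoing edges from {n11}; recursion stops.
SUM(hops) = 0 + 1 + 2 = 3.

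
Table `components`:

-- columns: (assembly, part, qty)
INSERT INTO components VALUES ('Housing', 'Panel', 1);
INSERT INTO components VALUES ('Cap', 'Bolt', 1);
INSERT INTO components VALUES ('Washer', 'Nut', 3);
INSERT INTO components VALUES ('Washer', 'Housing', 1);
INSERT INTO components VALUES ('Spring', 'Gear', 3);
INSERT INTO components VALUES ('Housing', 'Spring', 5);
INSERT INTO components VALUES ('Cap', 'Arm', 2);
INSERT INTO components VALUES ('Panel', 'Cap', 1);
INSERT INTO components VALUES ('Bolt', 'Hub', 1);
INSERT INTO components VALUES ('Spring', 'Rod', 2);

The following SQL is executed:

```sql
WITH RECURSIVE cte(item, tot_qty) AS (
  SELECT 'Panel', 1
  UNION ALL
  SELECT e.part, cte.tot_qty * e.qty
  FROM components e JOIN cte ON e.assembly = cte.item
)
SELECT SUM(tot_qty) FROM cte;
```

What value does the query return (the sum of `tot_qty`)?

Base: (Panel, tot_qty=1).
Iteration 1: components of {Panel} -> Cap = 1*1 = 1.
Iteration 2: components of {Cap} -> Arm = 1*2 = 2, Bolt = 1*1 = 1.
Iteration 3: components of {Arm,Bolt} -> Hub = 1*1 = 1.
Iteration 4: no further components; recursion stops.
SUM(tot_qty) = 1 + 1 + 1 + 2 + 1 = 6.

6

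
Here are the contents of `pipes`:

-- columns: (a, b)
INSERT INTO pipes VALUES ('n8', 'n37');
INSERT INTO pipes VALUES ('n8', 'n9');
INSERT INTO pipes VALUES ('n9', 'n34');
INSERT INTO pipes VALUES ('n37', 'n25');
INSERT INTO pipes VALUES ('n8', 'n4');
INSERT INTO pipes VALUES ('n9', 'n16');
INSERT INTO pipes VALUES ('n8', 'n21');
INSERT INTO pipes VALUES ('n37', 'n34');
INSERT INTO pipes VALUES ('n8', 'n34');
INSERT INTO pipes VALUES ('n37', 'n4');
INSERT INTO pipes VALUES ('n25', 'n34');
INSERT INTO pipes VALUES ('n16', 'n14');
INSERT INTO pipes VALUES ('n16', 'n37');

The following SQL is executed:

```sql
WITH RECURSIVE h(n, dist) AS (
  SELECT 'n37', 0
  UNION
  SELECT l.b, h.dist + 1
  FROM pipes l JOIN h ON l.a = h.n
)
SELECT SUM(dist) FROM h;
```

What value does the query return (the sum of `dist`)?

Base: (n37, dist=0).
Iteration 1: edges from {n37} -> (n25, dist=1), (n34, dist=1), (n4, dist=1).
Iteration 2: edges from {n25,n34,n4} -> (n34, dist=2).
Iteration 3: no outgoing edges from {n34}; recursion stops.
SUM(dist) = 0 + 1 + 1 + 1 + 2 = 5.

5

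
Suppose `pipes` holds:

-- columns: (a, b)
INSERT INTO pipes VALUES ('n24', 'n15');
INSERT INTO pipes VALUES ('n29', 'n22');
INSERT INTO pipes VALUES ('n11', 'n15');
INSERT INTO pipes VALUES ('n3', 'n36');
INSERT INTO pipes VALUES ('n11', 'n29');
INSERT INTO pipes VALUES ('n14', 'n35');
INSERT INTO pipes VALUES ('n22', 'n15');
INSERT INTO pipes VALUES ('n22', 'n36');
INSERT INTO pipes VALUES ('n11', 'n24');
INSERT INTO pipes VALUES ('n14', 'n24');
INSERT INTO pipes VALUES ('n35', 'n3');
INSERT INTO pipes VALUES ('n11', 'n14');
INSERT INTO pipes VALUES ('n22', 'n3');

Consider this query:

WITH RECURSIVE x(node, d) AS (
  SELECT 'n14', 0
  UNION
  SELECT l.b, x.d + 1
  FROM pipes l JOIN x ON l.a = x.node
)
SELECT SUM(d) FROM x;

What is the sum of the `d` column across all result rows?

Base: (n14, d=0).
Iteration 1: edges from {n14} -> (n24, d=1), (n35, d=1).
Iteration 2: edges from {n24,n35} -> (n15, d=2), (n3, d=2).
Iteration 3: edges from {n15,n3} -> (n36, d=3).
Iteration 4: no outgoing edges from {n36}; recursion stops.
SUM(d) = 0 + 1 + 1 + 2 + 2 + 3 = 9.

9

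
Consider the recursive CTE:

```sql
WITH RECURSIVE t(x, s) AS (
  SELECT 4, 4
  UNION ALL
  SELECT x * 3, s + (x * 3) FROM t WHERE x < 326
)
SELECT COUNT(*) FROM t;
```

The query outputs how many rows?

Base: x=4, s=4.
Iteration 1: 4 < 326 holds -> x = 4 * 3 = 12, s = 4 + 12 = 16.
Iteration 2: 12 < 326 holds -> x = 12 * 3 = 36, s = 16 + 36 = 52.
Iteration 3: 36 < 326 holds -> x = 36 * 3 = 108, s = 52 + 108 = 160.
Iteration 4: 108 < 326 holds -> x = 108 * 3 = 324, s = 160 + 324 = 484.
Iteration 5: 324 < 326 holds -> x = 324 * 3 = 972, s = 484 + 972 = 1456.
Iteration 6: 972 < 326 fails; recursion stops.
Total rows emitted: 6.

6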